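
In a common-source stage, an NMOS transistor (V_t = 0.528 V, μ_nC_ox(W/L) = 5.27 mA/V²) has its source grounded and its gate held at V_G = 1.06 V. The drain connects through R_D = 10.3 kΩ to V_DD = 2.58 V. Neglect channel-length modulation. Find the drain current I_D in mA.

V_GS = V_G = 1.06 V, so V_ov = 1.06 − 0.528 = 0.532 V.
Assume saturation: I_D = ½ k_n V_ov² = 0.5 × 5.27 × 0.532² = 0.746 mA, giving V_DS = V_DD − I_D R_D = 2.58 − 0.746 × 10.3 = -5.1 V.
But -5.1 V < V_ov = 0.532 V, so the device is actually in triode.
In triode I_D = k_n[V_ov V_DS − ½ V_DS²] and I_D = (V_DD − V_DS)/R_D. Equating: 27.1 V_DS² − 29.88 V_DS + 2.58 = 0, giving V_DS = 0.0945 V (the root below V_ov).
I_D = (2.58 − 0.0945) / 10.3 = 0.241 mA.

I_D = 0.241 mA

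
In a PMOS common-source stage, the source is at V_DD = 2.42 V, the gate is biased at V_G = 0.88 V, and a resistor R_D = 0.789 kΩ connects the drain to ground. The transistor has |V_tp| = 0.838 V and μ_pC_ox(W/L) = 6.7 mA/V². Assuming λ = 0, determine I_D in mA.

V_SG = V_DD − V_G = 2.42 − 0.88 = 1.54 V, so V_ov = 1.54 − 0.838 = 0.702 V.
Assume saturation: I_D = ½ k_p V_ov² = 0.5 × 6.7 × 0.702² = 1.65 mA, giving V_SD = V_DD − I_D R_D = 2.42 − 1.65 × 0.789 = 1.12 V.
V_SD = 1.12 V ≥ V_ov = 0.702 V, confirming saturation.

I_D = 1.65 mA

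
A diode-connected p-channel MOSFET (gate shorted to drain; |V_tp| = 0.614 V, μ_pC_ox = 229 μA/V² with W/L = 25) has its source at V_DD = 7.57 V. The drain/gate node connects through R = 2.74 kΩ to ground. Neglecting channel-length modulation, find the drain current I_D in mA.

With gate tied to drain, V_SG = V_SD ≥ V_SG − |V_tp|, so the device is in saturation.
k_p = μ_pC_ox · (W/L) = 5.725 mA/V².
KCL at the drain: ½ k_p (V_SG − |V_tp|)² = (V_DD − V_SG)/R.
Let x = V_SG − 0.614. Then 7.84 x² + x − 6.956 = 0, giving x = 0.88 V (positive root), so V_SG = 1.49 V.
I_D = (V_DD − V_SG)/R = (7.57 − 1.49) / 2.74 = 2.22 mA.

I_D = 2.22 mA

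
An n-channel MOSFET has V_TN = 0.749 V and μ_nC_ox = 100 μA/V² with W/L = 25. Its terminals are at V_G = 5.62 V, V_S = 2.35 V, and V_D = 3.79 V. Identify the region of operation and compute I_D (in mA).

Triode; I_D = 6.48 mA

V_GS = V_G − V_S = 5.62 − 2.35 = 3.27 V; V_DS = V_D − V_S = 3.79 − 2.35 = 1.44 V.
k_n = μ_nC_ox · (W/L) = 2.5 mA/V².
V_ov = V_GS − V_TN = 3.27 − 0.749 = 2.52 V.
Since V_DS = 1.44 V < V_ov = 2.52 V, the device is in the triode region.
I_D = k_n [V_ov · V_DS − ½ V_DS²] = 2.5 × [2.52 × 1.44 − 0.5 × 1.44²] = 6.48 mA.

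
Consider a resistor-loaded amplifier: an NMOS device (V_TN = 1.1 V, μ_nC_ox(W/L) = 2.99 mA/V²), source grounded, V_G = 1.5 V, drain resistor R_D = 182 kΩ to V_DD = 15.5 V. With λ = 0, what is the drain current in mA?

I_D = 0.0847 mA

V_GS = V_G = 1.5 V, so V_ov = 1.5 − 1.1 = 0.4 V.
Assume saturation: I_D = ½ k_n V_ov² = 0.5 × 2.99 × 0.4² = 0.239 mA, giving V_DS = V_DD − I_D R_D = 15.5 − 0.239 × 182 = -28 V.
But -28 V < V_ov = 0.4 V, so the device is actually in triode.
In triode I_D = k_n[V_ov V_DS − ½ V_DS²] and I_D = (V_DD − V_DS)/R_D. Equating: 272 V_DS² − 218.7 V_DS + 15.5 = 0, giving V_DS = 0.0786 V (the root below V_ov).
I_D = (15.5 − 0.0786) / 182 = 0.0847 mA.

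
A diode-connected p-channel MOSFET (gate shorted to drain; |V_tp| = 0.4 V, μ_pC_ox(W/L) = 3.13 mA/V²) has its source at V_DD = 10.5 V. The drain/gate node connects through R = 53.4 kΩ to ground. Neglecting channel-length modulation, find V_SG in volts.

V_SG = 0.742 V

With gate tied to drain, V_SG = V_SD ≥ V_SG − |V_tp|, so the device is in saturation.
KCL at the drain: ½ k_p (V_SG − |V_tp|)² = (V_DD − V_SG)/R.
Let x = V_SG − 0.4. Then 83.6 x² + x − 10.1 = 0, giving x = 0.342 V (positive root), so V_SG = 0.742 V.
I_D = (V_DD − V_SG)/R = (10.5 − 0.742) / 53.4 = 0.183 mA.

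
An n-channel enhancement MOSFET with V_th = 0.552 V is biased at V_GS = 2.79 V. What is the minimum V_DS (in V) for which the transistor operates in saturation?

V_DS,sat = 2.24 V

The boundary between triode and saturation is V_DS = V_GS − V_th = V_ov.
V_ov = 2.79 − 0.552 = 2.24 V.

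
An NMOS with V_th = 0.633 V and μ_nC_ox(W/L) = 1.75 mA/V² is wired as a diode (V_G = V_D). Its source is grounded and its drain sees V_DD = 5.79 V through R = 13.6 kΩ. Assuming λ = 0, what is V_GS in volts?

V_GS = 1.25 V

With gate tied to drain, V_GS = V_DS ≥ V_GS − V_th, so the device is in saturation.
KCL at the drain: ½ k_n (V_GS − V_th)² = (V_DD − V_GS)/R.
Let x = V_GS − 0.633. Then 11.9 x² + x − 5.157 = 0, giving x = 0.618 V (positive root), so V_GS = 1.25 V.
I_D = (V_DD − V_GS)/R = (5.79 − 1.25) / 13.6 = 0.334 mA.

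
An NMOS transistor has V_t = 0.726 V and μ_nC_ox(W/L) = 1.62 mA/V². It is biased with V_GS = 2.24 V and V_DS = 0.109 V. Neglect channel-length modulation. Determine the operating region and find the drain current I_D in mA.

V_ov = V_GS − V_t = 2.24 − 0.726 = 1.51 V.
Since V_DS = 0.109 V < V_ov = 1.51 V, the device is in the triode region.
I_D = k_n [V_ov · V_DS − ½ V_DS²] = 1.62 × [1.51 × 0.109 − 0.5 × 0.109²] = 0.258 mA.

Triode; I_D = 0.258 mA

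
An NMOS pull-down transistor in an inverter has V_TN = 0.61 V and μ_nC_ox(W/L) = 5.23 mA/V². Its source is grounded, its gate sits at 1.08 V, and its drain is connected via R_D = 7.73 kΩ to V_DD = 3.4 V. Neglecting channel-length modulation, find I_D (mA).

V_GS = V_G = 1.08 V, so V_ov = 1.08 − 0.61 = 0.47 V.
Assume saturation: I_D = ½ k_n V_ov² = 0.5 × 5.23 × 0.47² = 0.578 mA, giving V_DS = V_DD − I_D R_D = 3.4 − 0.578 × 7.73 = -1.07 V.
But -1.07 V < V_ov = 0.47 V, so the device is actually in triode.
In triode I_D = k_n[V_ov V_DS − ½ V_DS²] and I_D = (V_DD − V_DS)/R_D. Equating: 20.2 V_DS² − 20 V_DS + 3.4 = 0, giving V_DS = 0.218 V (the root below V_ov).
I_D = (3.4 − 0.218) / 7.73 = 0.412 mA.

I_D = 0.412 mA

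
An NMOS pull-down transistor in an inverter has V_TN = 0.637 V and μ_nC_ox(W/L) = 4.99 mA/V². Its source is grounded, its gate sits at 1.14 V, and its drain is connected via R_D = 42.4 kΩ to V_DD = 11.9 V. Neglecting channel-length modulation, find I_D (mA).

V_GS = V_G = 1.14 V, so V_ov = 1.14 − 0.637 = 0.503 V.
Assume saturation: I_D = ½ k_n V_ov² = 0.5 × 4.99 × 0.503² = 0.631 mA, giving V_DS = V_DD − I_D R_D = 11.9 − 0.631 × 42.4 = -14.9 V.
But -14.9 V < V_ov = 0.503 V, so the device is actually in triode.
In triode I_D = k_n[V_ov V_DS − ½ V_DS²] and I_D = (V_DD − V_DS)/R_D. Equating: 106 V_DS² − 107.4 V_DS + 11.9 = 0, giving V_DS = 0.127 V (the root below V_ov).
I_D = (11.9 − 0.127) / 42.4 = 0.278 mA.

I_D = 0.278 mA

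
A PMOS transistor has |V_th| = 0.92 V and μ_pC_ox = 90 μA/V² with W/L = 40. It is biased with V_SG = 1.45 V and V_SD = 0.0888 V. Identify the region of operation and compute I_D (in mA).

Triode; I_D = 0.155 mA

k_p = μ_pC_ox · (W/L) = 3.6 mA/V².
V_ov = V_SG − |V_th| = 1.45 − 0.92 = 0.53 V.
Since V_SD = 0.0888 V < V_ov = 0.53 V, the device is in the triode region.
I_D = k_p [V_ov · V_SD − ½ V_SD²] = 3.6 × [0.53 × 0.0888 − 0.5 × 0.0888²] = 0.155 mA.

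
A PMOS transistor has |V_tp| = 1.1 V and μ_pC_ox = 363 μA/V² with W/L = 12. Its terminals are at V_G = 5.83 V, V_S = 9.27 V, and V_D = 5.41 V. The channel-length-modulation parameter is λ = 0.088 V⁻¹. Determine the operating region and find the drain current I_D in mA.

V_SG = V_S − V_G = 9.27 − 5.83 = 3.44 V; V_SD = V_S − V_D = 9.27 − 5.41 = 3.86 V.
k_p = μ_pC_ox · (W/L) = 4.356 mA/V².
V_ov = V_SG − |V_tp| = 3.44 − 1.1 = 2.34 V.
Since V_SD = 3.86 V ≥ V_ov = 2.34 V, the device is in saturation.
I_D = ½ k_p V_ov² (1 + λ V_SD) = 0.5 × 4.356 × 2.34² × (1 + 0.088 × 3.86) = 16 mA.

Saturation; I_D = 16.0 mA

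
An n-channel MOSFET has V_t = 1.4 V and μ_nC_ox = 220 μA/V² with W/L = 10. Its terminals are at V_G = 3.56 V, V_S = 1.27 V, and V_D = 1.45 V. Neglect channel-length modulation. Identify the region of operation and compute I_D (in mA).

Triode; I_D = 0.317 mA

V_GS = V_G − V_S = 3.56 − 1.27 = 2.29 V; V_DS = V_D − V_S = 1.45 − 1.27 = 0.18 V.
k_n = μ_nC_ox · (W/L) = 2.2 mA/V².
V_ov = V_GS − V_t = 2.29 − 1.4 = 0.89 V.
Since V_DS = 0.18 V < V_ov = 0.89 V, the device is in the triode region.
I_D = k_n [V_ov · V_DS − ½ V_DS²] = 2.2 × [0.89 × 0.18 − 0.5 × 0.18²] = 0.317 mA.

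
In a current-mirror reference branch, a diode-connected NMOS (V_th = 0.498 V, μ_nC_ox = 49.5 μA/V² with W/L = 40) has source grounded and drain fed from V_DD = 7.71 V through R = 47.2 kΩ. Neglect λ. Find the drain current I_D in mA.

With gate tied to drain, V_GS = V_DS ≥ V_GS − V_th, so the device is in saturation.
k_n = μ_nC_ox · (W/L) = 1.98 mA/V².
KCL at the drain: ½ k_n (V_GS − V_th)² = (V_DD − V_GS)/R.
Let x = V_GS − 0.498. Then 46.7 x² + x − 7.212 = 0, giving x = 0.382 V (positive root), so V_GS = 0.88 V.
I_D = (V_DD − V_GS)/R = (7.71 − 0.88) / 47.2 = 0.145 mA.

I_D = 0.145 mA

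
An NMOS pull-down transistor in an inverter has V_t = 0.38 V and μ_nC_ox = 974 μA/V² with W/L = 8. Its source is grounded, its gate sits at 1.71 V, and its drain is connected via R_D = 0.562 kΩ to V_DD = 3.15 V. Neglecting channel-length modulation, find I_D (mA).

V_GS = V_G = 1.71 V, so V_ov = 1.71 − 0.38 = 1.33 V.
k_n = μ_nC_ox · (W/L) = 7.792 mA/V².
Assume saturation: I_D = ½ k_n V_ov² = 0.5 × 7.792 × 1.33² = 6.89 mA, giving V_DS = V_DD − I_D R_D = 3.15 − 6.89 × 0.562 = -0.723 V.
But -0.723 V < V_ov = 1.33 V, so the device is actually in triode.
In triode I_D = k_n[V_ov V_DS − ½ V_DS²] and I_D = (V_DD − V_DS)/R_D. Equating: 2.19 V_DS² − 6.824 V_DS + 3.15 = 0, giving V_DS = 0.563 V (the root below V_ov).
I_D = (3.15 − 0.563) / 0.562 = 4.6 mA.

I_D = 4.60 mA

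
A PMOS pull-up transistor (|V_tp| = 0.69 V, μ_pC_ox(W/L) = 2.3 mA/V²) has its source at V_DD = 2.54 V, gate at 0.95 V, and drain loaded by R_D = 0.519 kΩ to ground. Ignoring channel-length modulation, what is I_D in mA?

I_D = 0.932 mA

V_SG = V_DD − V_G = 2.54 − 0.95 = 1.59 V, so V_ov = 1.59 − 0.69 = 0.9 V.
Assume saturation: I_D = ½ k_p V_ov² = 0.5 × 2.3 × 0.9² = 0.932 mA, giving V_SD = V_DD − I_D R_D = 2.54 − 0.932 × 0.519 = 2.06 V.
V_SD = 2.06 V ≥ V_ov = 0.9 V, confirming saturation.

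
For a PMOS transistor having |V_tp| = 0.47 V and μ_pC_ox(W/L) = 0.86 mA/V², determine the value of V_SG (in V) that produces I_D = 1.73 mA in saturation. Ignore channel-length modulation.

V_SG = 2.48 V

In saturation I_D = ½ k_p (V_SG − |V_tp|)², so V_SG − |V_tp| = √(2 I_D / k_p) = √(2 × 1.73 / 0.86) = 2.01 V.
V_SG = 0.47 + 2.01 = 2.48 V.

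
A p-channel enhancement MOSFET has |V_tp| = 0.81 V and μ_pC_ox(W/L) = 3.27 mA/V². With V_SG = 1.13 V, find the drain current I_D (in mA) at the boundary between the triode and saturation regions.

I_D = 0.167 mA

At the boundary V_SD = V_ov = V_SG − |V_tp| = 1.13 − 0.81 = 0.32 V.
I_D = ½ k_p V_ov² = 0.5 × 3.27 × 0.32² = 0.167 mA.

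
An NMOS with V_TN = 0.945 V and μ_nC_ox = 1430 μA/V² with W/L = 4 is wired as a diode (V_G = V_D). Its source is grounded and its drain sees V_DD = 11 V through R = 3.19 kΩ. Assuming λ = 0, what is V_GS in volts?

V_GS = 1.94 V

With gate tied to drain, V_GS = V_DS ≥ V_GS − V_TN, so the device is in saturation.
k_n = μ_nC_ox · (W/L) = 5.72 mA/V².
KCL at the drain: ½ k_n (V_GS − V_TN)² = (V_DD − V_GS)/R.
Let x = V_GS − 0.945. Then 9.12 x² + x − 10.05 = 0, giving x = 0.996 V (positive root), so V_GS = 1.94 V.
I_D = (V_DD − V_GS)/R = (11 − 1.94) / 3.19 = 2.84 mA.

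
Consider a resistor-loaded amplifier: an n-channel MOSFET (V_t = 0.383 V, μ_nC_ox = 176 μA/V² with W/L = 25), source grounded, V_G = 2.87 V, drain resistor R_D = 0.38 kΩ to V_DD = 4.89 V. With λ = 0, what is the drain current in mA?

I_D = 9.79 mA

V_GS = V_G = 2.87 V, so V_ov = 2.87 − 0.383 = 2.49 V.
k_n = μ_nC_ox · (W/L) = 4.4 mA/V².
Assume saturation: I_D = ½ k_n V_ov² = 0.5 × 4.4 × 2.49² = 13.6 mA, giving V_DS = V_DD − I_D R_D = 4.89 − 13.6 × 0.38 = -0.281 V.
But -0.281 V < V_ov = 2.49 V, so the device is actually in triode.
In triode I_D = k_n[V_ov V_DS − ½ V_DS²] and I_D = (V_DD − V_DS)/R_D. Equating: 0.836 V_DS² − 5.158 V_DS + 4.89 = 0, giving V_DS = 1.17 V (the root below V_ov).
I_D = (4.89 − 1.17) / 0.38 = 9.79 mA.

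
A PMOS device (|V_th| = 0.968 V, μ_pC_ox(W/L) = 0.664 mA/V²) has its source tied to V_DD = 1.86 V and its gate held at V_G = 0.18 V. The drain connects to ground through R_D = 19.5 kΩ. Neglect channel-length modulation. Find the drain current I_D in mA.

V_SG = V_DD − V_G = 1.86 − 0.18 = 1.68 V, so V_ov = 1.68 − 0.968 = 0.712 V.
Assume saturation: I_D = ½ k_p V_ov² = 0.5 × 0.664 × 0.712² = 0.168 mA, giving V_SD = V_DD − I_D R_D = 1.86 − 0.168 × 19.5 = -1.42 V.
But -1.42 V < V_ov = 0.712 V, so the device is actually in triode.
In triode I_D = k_p[V_ov V_SD − ½ V_SD²] and I_D = (V_DD − V_SD)/R_D. Equating: 6.47 V_SD² − 10.22 V_SD + 1.86 = 0, giving V_SD = 0.21 V (the root below V_ov).
I_D = (1.86 − 0.21) / 19.5 = 0.0846 mA.

I_D = 0.0846 mA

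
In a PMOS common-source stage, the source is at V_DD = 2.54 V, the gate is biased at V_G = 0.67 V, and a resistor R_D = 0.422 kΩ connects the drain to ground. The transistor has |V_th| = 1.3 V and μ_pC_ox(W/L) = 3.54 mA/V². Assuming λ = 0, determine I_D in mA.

V_SG = V_DD − V_G = 2.54 − 0.67 = 1.87 V, so V_ov = 1.87 − 1.3 = 0.57 V.
Assume saturation: I_D = ½ k_p V_ov² = 0.5 × 3.54 × 0.57² = 0.575 mA, giving V_SD = V_DD − I_D R_D = 2.54 − 0.575 × 0.422 = 2.3 V.
V_SD = 2.3 V ≥ V_ov = 0.57 V, confirming saturation.

I_D = 0.575 mA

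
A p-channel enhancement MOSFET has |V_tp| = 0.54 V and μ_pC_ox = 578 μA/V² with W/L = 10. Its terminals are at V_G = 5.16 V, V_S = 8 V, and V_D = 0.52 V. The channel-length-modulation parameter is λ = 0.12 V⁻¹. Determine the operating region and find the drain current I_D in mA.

V_SG = V_S − V_G = 8 − 5.16 = 2.84 V; V_SD = V_S − V_D = 8 − 0.52 = 7.48 V.
k_p = μ_pC_ox · (W/L) = 5.78 mA/V².
V_ov = V_SG − |V_tp| = 2.84 − 0.54 = 2.3 V.
Since V_SD = 7.48 V ≥ V_ov = 2.3 V, the device is in saturation.
I_D = ½ k_p V_ov² (1 + λ V_SD) = 0.5 × 5.78 × 2.3² × (1 + 0.12 × 7.48) = 29 mA.

Saturation; I_D = 29.0 mA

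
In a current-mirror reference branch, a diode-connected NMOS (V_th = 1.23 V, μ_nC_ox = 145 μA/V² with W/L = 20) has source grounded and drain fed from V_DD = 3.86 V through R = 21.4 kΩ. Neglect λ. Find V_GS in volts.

With gate tied to drain, V_GS = V_DS ≥ V_GS − V_th, so the device is in saturation.
k_n = μ_nC_ox · (W/L) = 2.9 mA/V².
KCL at the drain: ½ k_n (V_GS − V_th)² = (V_DD − V_GS)/R.
Let x = V_GS − 1.23. Then 31 x² + x − 2.63 = 0, giving x = 0.275 V (positive root), so V_GS = 1.51 V.
I_D = (V_DD − V_GS)/R = (3.86 − 1.51) / 21.4 = 0.11 mA.

V_GS = 1.51 V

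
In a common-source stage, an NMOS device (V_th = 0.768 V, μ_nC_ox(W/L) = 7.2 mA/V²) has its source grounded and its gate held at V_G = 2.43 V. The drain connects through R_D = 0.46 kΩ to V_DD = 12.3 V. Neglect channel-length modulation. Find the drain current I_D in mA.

V_GS = V_G = 2.43 V, so V_ov = 2.43 − 0.768 = 1.66 V.
Assume saturation: I_D = ½ k_n V_ov² = 0.5 × 7.2 × 1.66² = 9.94 mA, giving V_DS = V_DD − I_D R_D = 12.3 − 9.94 × 0.46 = 7.73 V.
V_DS = 7.73 V ≥ V_ov = 1.66 V, confirming saturation.

I_D = 9.94 mA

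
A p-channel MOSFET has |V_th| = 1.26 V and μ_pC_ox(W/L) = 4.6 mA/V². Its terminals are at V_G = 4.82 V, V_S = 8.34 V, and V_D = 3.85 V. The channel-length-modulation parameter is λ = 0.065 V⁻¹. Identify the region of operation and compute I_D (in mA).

V_SG = V_S − V_G = 8.34 − 4.82 = 3.52 V; V_SD = V_S − V_D = 8.34 − 3.85 = 4.49 V.
V_ov = V_SG − |V_th| = 3.52 − 1.26 = 2.26 V.
Since V_SD = 4.49 V ≥ V_ov = 2.26 V, the device is in saturation.
I_D = ½ k_p V_ov² (1 + λ V_SD) = 0.5 × 4.6 × 2.26² × (1 + 0.065 × 4.49) = 15.2 mA.

Saturation; I_D = 15.2 mA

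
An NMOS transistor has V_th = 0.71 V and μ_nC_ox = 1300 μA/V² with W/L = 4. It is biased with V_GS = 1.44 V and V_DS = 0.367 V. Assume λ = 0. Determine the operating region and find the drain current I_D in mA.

k_n = μ_nC_ox · (W/L) = 5.2 mA/V².
V_ov = V_GS − V_th = 1.44 − 0.71 = 0.73 V.
Since V_DS = 0.367 V < V_ov = 0.73 V, the device is in the triode region.
I_D = k_n [V_ov · V_DS − ½ V_DS²] = 5.2 × [0.73 × 0.367 − 0.5 × 0.367²] = 1.04 mA.

Triode; I_D = 1.04 mA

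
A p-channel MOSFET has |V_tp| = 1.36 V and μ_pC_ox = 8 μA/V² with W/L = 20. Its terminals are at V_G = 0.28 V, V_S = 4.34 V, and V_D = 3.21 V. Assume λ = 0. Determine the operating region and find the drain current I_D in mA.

Triode; I_D = 0.386 mA

V_SG = V_S − V_G = 4.34 − 0.28 = 4.06 V; V_SD = V_S − V_D = 4.34 − 3.21 = 1.13 V.
k_p = μ_pC_ox · (W/L) = 0.16 mA/V².
V_ov = V_SG − |V_tp| = 4.06 − 1.36 = 2.7 V.
Since V_SD = 1.13 V < V_ov = 2.7 V, the device is in the triode region.
I_D = k_p [V_ov · V_SD − ½ V_SD²] = 0.16 × [2.7 × 1.13 − 0.5 × 1.13²] = 0.386 mA.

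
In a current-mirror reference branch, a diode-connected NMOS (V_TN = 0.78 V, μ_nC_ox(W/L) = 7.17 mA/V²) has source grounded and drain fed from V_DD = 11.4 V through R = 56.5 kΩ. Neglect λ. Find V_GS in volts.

With gate tied to drain, V_GS = V_DS ≥ V_GS − V_TN, so the device is in saturation.
KCL at the drain: ½ k_n (V_GS − V_TN)² = (V_DD − V_GS)/R.
Let x = V_GS − 0.78. Then 203 x² + x − 10.62 = 0, giving x = 0.227 V (positive root), so V_GS = 1.01 V.
I_D = (V_DD − V_GS)/R = (11.4 − 1.01) / 56.5 = 0.184 mA.

V_GS = 1.01 V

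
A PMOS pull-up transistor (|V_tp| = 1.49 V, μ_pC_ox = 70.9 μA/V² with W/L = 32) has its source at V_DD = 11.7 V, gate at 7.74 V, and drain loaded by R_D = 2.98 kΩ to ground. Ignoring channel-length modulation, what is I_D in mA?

V_SG = V_DD − V_G = 11.7 − 7.74 = 3.96 V, so V_ov = 3.96 − 1.49 = 2.47 V.
k_p = μ_pC_ox · (W/L) = 2.269 mA/V².
Assume saturation: I_D = ½ k_p V_ov² = 0.5 × 2.269 × 2.47² = 6.92 mA, giving V_SD = V_DD − I_D R_D = 11.7 − 6.92 × 2.98 = -8.92 V.
But -8.92 V < V_ov = 2.47 V, so the device is actually in triode.
In triode I_D = k_p[V_ov V_SD − ½ V_SD²] and I_D = (V_DD − V_SD)/R_D. Equating: 3.38 V_SD² − 17.7 V_SD + 11.7 = 0, giving V_SD = 0.776 V (the root below V_ov).
I_D = (11.7 − 0.776) / 2.98 = 3.67 mA.

I_D = 3.67 mA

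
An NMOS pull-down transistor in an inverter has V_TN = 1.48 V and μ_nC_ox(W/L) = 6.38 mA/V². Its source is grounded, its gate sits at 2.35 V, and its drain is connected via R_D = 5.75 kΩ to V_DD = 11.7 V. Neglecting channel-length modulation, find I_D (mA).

V_GS = V_G = 2.35 V, so V_ov = 2.35 − 1.48 = 0.87 V.
Assume saturation: I_D = ½ k_n V_ov² = 0.5 × 6.38 × 0.87² = 2.41 mA, giving V_DS = V_DD − I_D R_D = 11.7 − 2.41 × 5.75 = -2.18 V.
But -2.18 V < V_ov = 0.87 V, so the device is actually in triode.
In triode I_D = k_n[V_ov V_DS − ½ V_DS²] and I_D = (V_DD − V_DS)/R_D. Equating: 18.3 V_DS² − 32.92 V_DS + 11.7 = 0, giving V_DS = 0.488 V (the root below V_ov).
I_D = (11.7 − 0.488) / 5.75 = 1.95 mA.

I_D = 1.95 mA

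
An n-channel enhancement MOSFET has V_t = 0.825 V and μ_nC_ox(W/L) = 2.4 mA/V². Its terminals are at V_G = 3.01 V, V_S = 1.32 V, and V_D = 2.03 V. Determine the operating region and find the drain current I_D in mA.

V_GS = V_G − V_S = 3.01 − 1.32 = 1.69 V; V_DS = V_D − V_S = 2.03 − 1.32 = 0.71 V.
V_ov = V_GS − V_t = 1.69 − 0.825 = 0.865 V.
Since V_DS = 0.71 V < V_ov = 0.865 V, the device is in the triode region.
I_D = k_n [V_ov · V_DS − ½ V_DS²] = 2.4 × [0.865 × 0.71 − 0.5 × 0.71²] = 0.869 mA.

Triode; I_D = 0.869 mA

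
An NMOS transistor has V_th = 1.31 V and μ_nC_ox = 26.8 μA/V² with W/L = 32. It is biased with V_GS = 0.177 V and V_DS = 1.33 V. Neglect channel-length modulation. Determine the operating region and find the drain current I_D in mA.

Cutoff; I_D = 0 mA

V_GS = 0.177 V < V_th = 1.31 V, so the transistor is in cutoff.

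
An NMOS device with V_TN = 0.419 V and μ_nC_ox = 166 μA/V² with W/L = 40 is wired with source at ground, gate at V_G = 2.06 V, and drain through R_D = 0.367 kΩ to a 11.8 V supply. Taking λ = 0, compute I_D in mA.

V_GS = V_G = 2.06 V, so V_ov = 2.06 − 0.419 = 1.64 V.
k_n = μ_nC_ox · (W/L) = 6.64 mA/V².
Assume saturation: I_D = ½ k_n V_ov² = 0.5 × 6.64 × 1.64² = 8.94 mA, giving V_DS = V_DD − I_D R_D = 11.8 − 8.94 × 0.367 = 8.52 V.
V_DS = 8.52 V ≥ V_ov = 1.64 V, confirming saturation.

I_D = 8.94 mA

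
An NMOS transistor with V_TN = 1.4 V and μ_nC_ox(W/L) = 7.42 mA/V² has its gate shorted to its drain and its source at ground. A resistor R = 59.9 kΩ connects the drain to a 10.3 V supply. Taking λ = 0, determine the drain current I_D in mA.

I_D = 0.145 mA

With gate tied to drain, V_GS = V_DS ≥ V_GS − V_TN, so the device is in saturation.
KCL at the drain: ½ k_n (V_GS − V_TN)² = (V_DD − V_GS)/R.
Let x = V_GS − 1.4. Then 222 x² + x − 8.9 = 0, giving x = 0.198 V (positive root), so V_GS = 1.6 V.
I_D = (V_DD − V_GS)/R = (10.3 − 1.6) / 59.9 = 0.145 mA.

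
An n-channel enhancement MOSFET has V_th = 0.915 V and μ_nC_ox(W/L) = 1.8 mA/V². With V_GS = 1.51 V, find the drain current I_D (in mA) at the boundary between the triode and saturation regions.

I_D = 0.319 mA

At the boundary V_DS = V_ov = V_GS − V_th = 1.51 − 0.915 = 0.595 V.
I_D = ½ k_n V_ov² = 0.5 × 1.8 × 0.595² = 0.319 mA.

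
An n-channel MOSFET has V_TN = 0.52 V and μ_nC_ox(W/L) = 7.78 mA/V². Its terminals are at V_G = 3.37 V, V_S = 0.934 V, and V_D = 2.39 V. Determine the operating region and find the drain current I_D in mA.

Triode; I_D = 13.5 mA

V_GS = V_G − V_S = 3.37 − 0.934 = 2.44 V; V_DS = V_D − V_S = 2.39 − 0.934 = 1.46 V.
V_ov = V_GS − V_TN = 2.44 − 0.52 = 1.92 V.
Since V_DS = 1.46 V < V_ov = 1.92 V, the device is in the triode region.
I_D = k_n [V_ov · V_DS − ½ V_DS²] = 7.78 × [1.92 × 1.46 − 0.5 × 1.46²] = 13.5 mA.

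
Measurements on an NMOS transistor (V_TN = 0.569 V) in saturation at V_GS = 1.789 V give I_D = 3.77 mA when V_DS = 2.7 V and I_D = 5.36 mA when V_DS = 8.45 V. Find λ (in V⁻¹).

λ = 0.0915 V⁻¹

With V_GS fixed, I_D ∝ (1 + λ V_DS) in saturation, so I_D2/I_D1 = (1 + λ V_DS2)/(1 + λ V_DS1).
5.36/3.77 = 1.422 = (1 + 8.45 λ)/(1 + 2.7 λ).
Solving: λ (I_D1 V_DS2 − I_D2 V_DS1) = I_D2 − I_D1, so λ = (5.36 − 3.77) / (3.77 × 8.45 − 5.36 × 2.7) = 1.59 / 17.4 = 0.0915 V⁻¹.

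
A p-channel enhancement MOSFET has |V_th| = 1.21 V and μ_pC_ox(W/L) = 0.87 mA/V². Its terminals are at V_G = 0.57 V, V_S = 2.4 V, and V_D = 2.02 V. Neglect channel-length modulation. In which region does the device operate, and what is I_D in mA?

V_SG = V_S − V_G = 2.4 − 0.57 = 1.83 V; V_SD = V_S − V_D = 2.4 − 2.02 = 0.38 V.
V_ov = V_SG − |V_th| = 1.83 − 1.21 = 0.62 V.
Since V_SD = 0.38 V < V_ov = 0.62 V, the device is in the triode region.
I_D = k_p [V_ov · V_SD − ½ V_SD²] = 0.87 × [0.62 × 0.38 − 0.5 × 0.38²] = 0.142 mA.

Triode; I_D = 0.142 mA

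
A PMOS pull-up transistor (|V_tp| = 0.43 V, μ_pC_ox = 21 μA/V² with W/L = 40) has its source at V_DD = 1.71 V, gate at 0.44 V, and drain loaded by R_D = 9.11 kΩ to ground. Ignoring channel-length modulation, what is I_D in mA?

I_D = 0.158 mA

V_SG = V_DD − V_G = 1.71 − 0.44 = 1.27 V, so V_ov = 1.27 − 0.43 = 0.84 V.
k_p = μ_pC_ox · (W/L) = 0.84 mA/V².
Assume saturation: I_D = ½ k_p V_ov² = 0.5 × 0.84 × 0.84² = 0.296 mA, giving V_SD = V_DD − I_D R_D = 1.71 − 0.296 × 9.11 = -0.99 V.
But -0.99 V < V_ov = 0.84 V, so the device is actually in triode.
In triode I_D = k_p[V_ov V_SD − ½ V_SD²] and I_D = (V_DD − V_SD)/R_D. Equating: 3.83 V_SD² − 7.428 V_SD + 1.71 = 0, giving V_SD = 0.267 V (the root below V_ov).
I_D = (1.71 − 0.267) / 9.11 = 0.158 mA.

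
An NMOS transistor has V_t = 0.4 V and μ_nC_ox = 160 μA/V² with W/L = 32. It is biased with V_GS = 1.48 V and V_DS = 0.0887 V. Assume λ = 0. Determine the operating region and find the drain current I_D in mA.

Triode; I_D = 0.470 mA

k_n = μ_nC_ox · (W/L) = 5.12 mA/V².
V_ov = V_GS − V_t = 1.48 − 0.4 = 1.08 V.
Since V_DS = 0.0887 V < V_ov = 1.08 V, the device is in the triode region.
I_D = k_n [V_ov · V_DS − ½ V_DS²] = 5.12 × [1.08 × 0.0887 − 0.5 × 0.0887²] = 0.47 mA.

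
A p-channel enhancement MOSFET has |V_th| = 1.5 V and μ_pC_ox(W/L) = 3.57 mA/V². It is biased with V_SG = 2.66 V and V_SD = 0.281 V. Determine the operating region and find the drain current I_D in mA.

V_ov = V_SG − |V_th| = 2.66 − 1.5 = 1.16 V.
Since V_SD = 0.281 V < V_ov = 1.16 V, the device is in the triode region.
I_D = k_p [V_ov · V_SD − ½ V_SD²] = 3.57 × [1.16 × 0.281 − 0.5 × 0.281²] = 1.02 mA.

Triode; I_D = 1.02 mA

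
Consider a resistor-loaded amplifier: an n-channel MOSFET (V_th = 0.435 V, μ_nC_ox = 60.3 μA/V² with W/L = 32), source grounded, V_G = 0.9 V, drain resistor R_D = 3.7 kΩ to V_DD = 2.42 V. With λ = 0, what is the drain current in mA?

V_GS = V_G = 0.9 V, so V_ov = 0.9 − 0.435 = 0.465 V.
k_n = μ_nC_ox · (W/L) = 1.93 mA/V².
Assume saturation: I_D = ½ k_n V_ov² = 0.5 × 1.93 × 0.465² = 0.209 mA, giving V_DS = V_DD − I_D R_D = 2.42 − 0.209 × 3.7 = 1.65 V.
V_DS = 1.65 V ≥ V_ov = 0.465 V, confirming saturation.

I_D = 0.209 mA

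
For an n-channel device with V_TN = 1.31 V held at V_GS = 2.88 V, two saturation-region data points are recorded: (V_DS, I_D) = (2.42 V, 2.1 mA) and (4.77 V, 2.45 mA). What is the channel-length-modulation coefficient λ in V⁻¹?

λ = 0.0856 V⁻¹

With V_GS fixed, I_D ∝ (1 + λ V_DS) in saturation, so I_D2/I_D1 = (1 + λ V_DS2)/(1 + λ V_DS1).
2.45/2.1 = 1.167 = (1 + 4.77 λ)/(1 + 2.42 λ).
Solving: λ (I_D1 V_DS2 − I_D2 V_DS1) = I_D2 − I_D1, so λ = (2.45 − 2.1) / (2.1 × 4.77 − 2.45 × 2.42) = 0.35 / 4.09 = 0.0856 V⁻¹.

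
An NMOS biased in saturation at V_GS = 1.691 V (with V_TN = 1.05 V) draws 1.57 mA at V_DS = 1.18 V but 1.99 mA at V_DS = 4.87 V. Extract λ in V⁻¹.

λ = 0.0793 V⁻¹

With V_GS fixed, I_D ∝ (1 + λ V_DS) in saturation, so I_D2/I_D1 = (1 + λ V_DS2)/(1 + λ V_DS1).
1.99/1.57 = 1.268 = (1 + 4.87 λ)/(1 + 1.18 λ).
Solving: λ (I_D1 V_DS2 − I_D2 V_DS1) = I_D2 − I_D1, so λ = (1.99 − 1.57) / (1.57 × 4.87 − 1.99 × 1.18) = 0.42 / 5.3 = 0.0793 V⁻¹.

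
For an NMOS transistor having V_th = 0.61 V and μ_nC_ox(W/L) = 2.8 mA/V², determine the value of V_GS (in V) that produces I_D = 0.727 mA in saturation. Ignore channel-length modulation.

V_GS = 1.33 V

In saturation I_D = ½ k_n (V_GS − V_th)², so V_GS − V_th = √(2 I_D / k_n) = √(2 × 0.727 / 2.8) = 0.721 V.
V_GS = 0.61 + 0.721 = 1.33 V.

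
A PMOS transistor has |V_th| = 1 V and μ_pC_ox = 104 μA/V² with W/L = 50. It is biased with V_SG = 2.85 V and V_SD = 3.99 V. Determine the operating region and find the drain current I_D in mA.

Saturation; I_D = 8.90 mA

k_p = μ_pC_ox · (W/L) = 5.2 mA/V².
V_ov = V_SG − |V_th| = 2.85 − 1 = 1.85 V.
Since V_SD = 3.99 V ≥ V_ov = 1.85 V, the device is in saturation.
I_D = ½ k_p V_ov² = 0.5 × 5.2 × 1.85² = 8.9 mA.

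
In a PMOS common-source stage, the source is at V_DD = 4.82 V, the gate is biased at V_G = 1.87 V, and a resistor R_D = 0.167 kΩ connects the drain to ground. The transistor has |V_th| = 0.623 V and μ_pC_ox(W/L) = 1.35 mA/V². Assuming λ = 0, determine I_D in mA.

V_SG = V_DD − V_G = 4.82 − 1.87 = 2.95 V, so V_ov = 2.95 − 0.623 = 2.33 V.
Assume saturation: I_D = ½ k_p V_ov² = 0.5 × 1.35 × 2.33² = 3.66 mA, giving V_SD = V_DD − I_D R_D = 4.82 − 3.66 × 0.167 = 4.21 V.
V_SD = 4.21 V ≥ V_ov = 2.33 V, confirming saturation.

I_D = 3.66 mA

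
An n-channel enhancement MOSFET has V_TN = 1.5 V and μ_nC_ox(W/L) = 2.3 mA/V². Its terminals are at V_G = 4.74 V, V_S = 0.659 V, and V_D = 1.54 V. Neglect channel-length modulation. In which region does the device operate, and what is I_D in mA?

Triode; I_D = 4.34 mA

V_GS = V_G − V_S = 4.74 − 0.659 = 4.08 V; V_DS = V_D − V_S = 1.54 − 0.659 = 0.881 V.
V_ov = V_GS − V_TN = 4.08 − 1.5 = 2.58 V.
Since V_DS = 0.881 V < V_ov = 2.58 V, the device is in the triode region.
I_D = k_n [V_ov · V_DS − ½ V_DS²] = 2.3 × [2.58 × 0.881 − 0.5 × 0.881²] = 4.34 mA.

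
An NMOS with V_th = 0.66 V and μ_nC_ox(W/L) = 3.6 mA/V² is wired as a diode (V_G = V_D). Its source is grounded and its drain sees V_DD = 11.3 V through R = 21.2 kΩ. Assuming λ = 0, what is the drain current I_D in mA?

With gate tied to drain, V_GS = V_DS ≥ V_GS − V_th, so the device is in saturation.
KCL at the drain: ½ k_n (V_GS − V_th)² = (V_DD − V_GS)/R.
Let x = V_GS − 0.66. Then 38.2 x² + x − 10.64 = 0, giving x = 0.515 V (positive root), so V_GS = 1.18 V.
I_D = (V_DD − V_GS)/R = (11.3 − 1.18) / 21.2 = 0.478 mA.

I_D = 0.478 mA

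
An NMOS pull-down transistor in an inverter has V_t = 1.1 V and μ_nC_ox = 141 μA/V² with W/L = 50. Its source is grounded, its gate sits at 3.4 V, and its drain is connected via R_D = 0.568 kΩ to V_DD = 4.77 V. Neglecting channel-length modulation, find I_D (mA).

I_D = 7.48 mA

V_GS = V_G = 3.4 V, so V_ov = 3.4 − 1.1 = 2.3 V.
k_n = μ_nC_ox · (W/L) = 7.05 mA/V².
Assume saturation: I_D = ½ k_n V_ov² = 0.5 × 7.05 × 2.3² = 18.6 mA, giving V_DS = V_DD − I_D R_D = 4.77 − 18.6 × 0.568 = -5.82 V.
But -5.82 V < V_ov = 2.3 V, so the device is actually in triode.
In triode I_D = k_n[V_ov V_DS − ½ V_DS²] and I_D = (V_DD − V_DS)/R_D. Equating: 2 V_DS² − 10.21 V_DS + 4.77 = 0, giving V_DS = 0.52 V (the root below V_ov).
I_D = (4.77 − 0.52) / 0.568 = 7.48 mA.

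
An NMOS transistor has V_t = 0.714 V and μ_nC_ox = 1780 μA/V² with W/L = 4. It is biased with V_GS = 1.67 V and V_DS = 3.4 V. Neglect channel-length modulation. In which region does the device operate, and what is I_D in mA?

k_n = μ_nC_ox · (W/L) = 7.12 mA/V².
V_ov = V_GS − V_t = 1.67 − 0.714 = 0.956 V.
Since V_DS = 3.4 V ≥ V_ov = 0.956 V, the device is in saturation.
I_D = ½ k_n V_ov² = 0.5 × 7.12 × 0.956² = 3.25 mA.

Saturation; I_D = 3.25 mA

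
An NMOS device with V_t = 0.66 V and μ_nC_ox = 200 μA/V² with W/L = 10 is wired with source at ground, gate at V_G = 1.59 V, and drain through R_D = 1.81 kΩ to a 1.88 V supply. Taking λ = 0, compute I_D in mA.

I_D = 0.729 mA

V_GS = V_G = 1.59 V, so V_ov = 1.59 − 0.66 = 0.93 V.
k_n = μ_nC_ox · (W/L) = 2 mA/V².
Assume saturation: I_D = ½ k_n V_ov² = 0.5 × 2 × 0.93² = 0.865 mA, giving V_DS = V_DD − I_D R_D = 1.88 − 0.865 × 1.81 = 0.315 V.
But 0.315 V < V_ov = 0.93 V, so the device is actually in triode.
In triode I_D = k_n[V_ov V_DS − ½ V_DS²] and I_D = (V_DD − V_DS)/R_D. Equating: 1.81 V_DS² − 4.367 V_DS + 1.88 = 0, giving V_DS = 0.561 V (the root below V_ov).
I_D = (1.88 − 0.561) / 1.81 = 0.729 mA.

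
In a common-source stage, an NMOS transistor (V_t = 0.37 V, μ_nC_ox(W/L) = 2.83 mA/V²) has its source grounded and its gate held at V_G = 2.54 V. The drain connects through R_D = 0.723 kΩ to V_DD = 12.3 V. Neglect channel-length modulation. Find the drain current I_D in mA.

V_GS = V_G = 2.54 V, so V_ov = 2.54 − 0.37 = 2.17 V.
Assume saturation: I_D = ½ k_n V_ov² = 0.5 × 2.83 × 2.17² = 6.66 mA, giving V_DS = V_DD − I_D R_D = 12.3 − 6.66 × 0.723 = 7.48 V.
V_DS = 7.48 V ≥ V_ov = 2.17 V, confirming saturation.

I_D = 6.66 mA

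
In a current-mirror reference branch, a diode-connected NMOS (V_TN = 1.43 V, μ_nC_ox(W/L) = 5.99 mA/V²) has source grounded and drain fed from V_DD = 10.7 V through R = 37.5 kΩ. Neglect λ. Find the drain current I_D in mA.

I_D = 0.240 mA

With gate tied to drain, V_GS = V_DS ≥ V_GS − V_TN, so the device is in saturation.
KCL at the drain: ½ k_n (V_GS − V_TN)² = (V_DD − V_GS)/R.
Let x = V_GS − 1.43. Then 112 x² + x − 9.27 = 0, giving x = 0.283 V (positive root), so V_GS = 1.71 V.
I_D = (V_DD − V_GS)/R = (10.7 − 1.71) / 37.5 = 0.24 mA.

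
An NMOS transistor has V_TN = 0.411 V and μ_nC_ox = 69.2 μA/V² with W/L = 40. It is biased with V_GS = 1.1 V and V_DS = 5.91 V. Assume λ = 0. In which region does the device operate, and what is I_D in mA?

k_n = μ_nC_ox · (W/L) = 2.768 mA/V².
V_ov = V_GS − V_TN = 1.1 − 0.411 = 0.689 V.
Since V_DS = 5.91 V ≥ V_ov = 0.689 V, the device is in saturation.
I_D = ½ k_n V_ov² = 0.5 × 2.768 × 0.689² = 0.657 mA.

Saturation; I_D = 0.657 mA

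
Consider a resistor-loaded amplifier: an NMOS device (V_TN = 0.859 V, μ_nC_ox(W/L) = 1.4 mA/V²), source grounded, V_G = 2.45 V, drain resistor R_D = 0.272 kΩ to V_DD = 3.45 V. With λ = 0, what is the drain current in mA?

V_GS = V_G = 2.45 V, so V_ov = 2.45 − 0.859 = 1.59 V.
Assume saturation: I_D = ½ k_n V_ov² = 0.5 × 1.4 × 1.59² = 1.77 mA, giving V_DS = V_DD − I_D R_D = 3.45 − 1.77 × 0.272 = 2.97 V.
V_DS = 2.97 V ≥ V_ov = 1.59 V, confirming saturation.

I_D = 1.77 mA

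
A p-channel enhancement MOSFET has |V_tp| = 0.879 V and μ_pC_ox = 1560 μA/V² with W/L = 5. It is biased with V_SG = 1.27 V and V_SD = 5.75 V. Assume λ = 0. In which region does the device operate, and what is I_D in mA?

k_p = μ_pC_ox · (W/L) = 7.8 mA/V².
V_ov = V_SG − |V_tp| = 1.27 − 0.879 = 0.391 V.
Since V_SD = 5.75 V ≥ V_ov = 0.391 V, the device is in saturation.
I_D = ½ k_p V_ov² = 0.5 × 7.8 × 0.391² = 0.596 mA.

Saturation; I_D = 0.596 mA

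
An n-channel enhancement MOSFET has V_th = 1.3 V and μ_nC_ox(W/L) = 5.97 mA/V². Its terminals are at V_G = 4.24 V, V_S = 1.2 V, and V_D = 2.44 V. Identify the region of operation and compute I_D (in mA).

Triode; I_D = 8.29 mA

V_GS = V_G − V_S = 4.24 − 1.2 = 3.04 V; V_DS = V_D − V_S = 2.44 − 1.2 = 1.24 V.
V_ov = V_GS − V_th = 3.04 − 1.3 = 1.74 V.
Since V_DS = 1.24 V < V_ov = 1.74 V, the device is in the triode region.
I_D = k_n [V_ov · V_DS − ½ V_DS²] = 5.97 × [1.74 × 1.24 − 0.5 × 1.24²] = 8.29 mA.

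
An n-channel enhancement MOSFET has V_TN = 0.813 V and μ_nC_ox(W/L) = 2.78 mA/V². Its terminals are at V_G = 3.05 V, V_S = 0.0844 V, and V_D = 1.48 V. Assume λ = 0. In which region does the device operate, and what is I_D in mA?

V_GS = V_G − V_S = 3.05 − 0.0844 = 2.97 V; V_DS = V_D − V_S = 1.48 − 0.0844 = 1.4 V.
V_ov = V_GS − V_TN = 2.97 − 0.813 = 2.15 V.
Since V_DS = 1.4 V < V_ov = 2.15 V, the device is in the triode region.
I_D = k_n [V_ov · V_DS − ½ V_DS²] = 2.78 × [2.15 × 1.4 − 0.5 × 1.4²] = 5.64 mA.

Triode; I_D = 5.64 mA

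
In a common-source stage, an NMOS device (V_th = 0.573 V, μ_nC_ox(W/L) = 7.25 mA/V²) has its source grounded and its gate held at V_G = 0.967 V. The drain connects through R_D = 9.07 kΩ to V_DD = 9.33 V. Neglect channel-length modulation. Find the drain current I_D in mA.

I_D = 0.563 mA

V_GS = V_G = 0.967 V, so V_ov = 0.967 − 0.573 = 0.394 V.
Assume saturation: I_D = ½ k_n V_ov² = 0.5 × 7.25 × 0.394² = 0.563 mA, giving V_DS = V_DD − I_D R_D = 9.33 − 0.563 × 9.07 = 4.23 V.
V_DS = 4.23 V ≥ V_ov = 0.394 V, confirming saturation.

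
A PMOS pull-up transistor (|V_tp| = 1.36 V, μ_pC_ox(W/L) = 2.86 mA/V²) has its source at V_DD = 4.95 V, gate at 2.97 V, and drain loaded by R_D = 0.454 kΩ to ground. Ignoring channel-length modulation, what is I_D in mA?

V_SG = V_DD − V_G = 4.95 − 2.97 = 1.98 V, so V_ov = 1.98 − 1.36 = 0.62 V.
Assume saturation: I_D = ½ k_p V_ov² = 0.5 × 2.86 × 0.62² = 0.55 mA, giving V_SD = V_DD − I_D R_D = 4.95 − 0.55 × 0.454 = 4.7 V.
V_SD = 4.7 V ≥ V_ov = 0.62 V, confirming saturation.

I_D = 0.550 mA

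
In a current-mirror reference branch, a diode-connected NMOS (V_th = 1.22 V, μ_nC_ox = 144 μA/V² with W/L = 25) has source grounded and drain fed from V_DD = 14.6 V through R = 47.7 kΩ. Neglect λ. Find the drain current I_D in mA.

I_D = 0.272 mA

With gate tied to drain, V_GS = V_DS ≥ V_GS − V_th, so the device is in saturation.
k_n = μ_nC_ox · (W/L) = 3.6 mA/V².
KCL at the drain: ½ k_n (V_GS − V_th)² = (V_DD − V_GS)/R.
Let x = V_GS − 1.22. Then 85.9 x² + x − 13.38 = 0, giving x = 0.389 V (positive root), so V_GS = 1.61 V.
I_D = (V_DD − V_GS)/R = (14.6 − 1.61) / 47.7 = 0.272 mA.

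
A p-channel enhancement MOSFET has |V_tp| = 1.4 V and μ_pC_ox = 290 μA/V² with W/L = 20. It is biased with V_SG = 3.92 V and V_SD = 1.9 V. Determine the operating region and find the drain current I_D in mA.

Triode; I_D = 17.3 mA

k_p = μ_pC_ox · (W/L) = 5.8 mA/V².
V_ov = V_SG − |V_tp| = 3.92 − 1.4 = 2.52 V.
Since V_SD = 1.9 V < V_ov = 2.52 V, the device is in the triode region.
I_D = k_p [V_ov · V_SD − ½ V_SD²] = 5.8 × [2.52 × 1.9 − 0.5 × 1.9²] = 17.3 mA.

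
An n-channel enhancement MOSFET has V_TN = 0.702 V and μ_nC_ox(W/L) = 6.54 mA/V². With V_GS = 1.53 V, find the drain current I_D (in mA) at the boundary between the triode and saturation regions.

At the boundary V_DS = V_ov = V_GS − V_TN = 1.53 − 0.702 = 0.828 V.
I_D = ½ k_n V_ov² = 0.5 × 6.54 × 0.828² = 2.24 mA.

I_D = 2.24 mA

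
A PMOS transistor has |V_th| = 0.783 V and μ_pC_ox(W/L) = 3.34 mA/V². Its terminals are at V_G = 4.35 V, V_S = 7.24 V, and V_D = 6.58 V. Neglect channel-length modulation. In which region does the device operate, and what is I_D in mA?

Triode; I_D = 3.92 mA

V_SG = V_S − V_G = 7.24 − 4.35 = 2.89 V; V_SD = V_S − V_D = 7.24 − 6.58 = 0.66 V.
V_ov = V_SG − |V_th| = 2.89 − 0.783 = 2.11 V.
Since V_SD = 0.66 V < V_ov = 2.11 V, the device is in the triode region.
I_D = k_p [V_ov · V_SD − ½ V_SD²] = 3.34 × [2.11 × 0.66 − 0.5 × 0.66²] = 3.92 mA.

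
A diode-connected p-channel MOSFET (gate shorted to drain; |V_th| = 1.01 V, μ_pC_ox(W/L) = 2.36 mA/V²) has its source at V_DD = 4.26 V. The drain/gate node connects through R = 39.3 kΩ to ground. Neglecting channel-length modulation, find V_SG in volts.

V_SG = 1.26 V

With gate tied to drain, V_SG = V_SD ≥ V_SG − |V_th|, so the device is in saturation.
KCL at the drain: ½ k_p (V_SG − |V_th|)² = (V_DD − V_SG)/R.
Let x = V_SG − 1.01. Then 46.4 x² + x − 3.25 = 0, giving x = 0.254 V (positive root), so V_SG = 1.26 V.
I_D = (V_DD − V_SG)/R = (4.26 − 1.26) / 39.3 = 0.0762 mA.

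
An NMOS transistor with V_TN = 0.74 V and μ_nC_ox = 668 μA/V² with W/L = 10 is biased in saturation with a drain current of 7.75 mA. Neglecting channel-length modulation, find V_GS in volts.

V_GS = 2.26 V

k_n = μ_nC_ox · (W/L) = 6.68 mA/V².
In saturation I_D = ½ k_n (V_GS − V_TN)², so V_GS − V_TN = √(2 I_D / k_n) = √(2 × 7.75 / 6.68) = 1.52 V.
V_GS = 0.74 + 1.52 = 2.26 V.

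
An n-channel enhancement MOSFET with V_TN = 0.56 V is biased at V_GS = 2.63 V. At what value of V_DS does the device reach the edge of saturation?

The boundary between triode and saturation is V_DS = V_GS − V_TN = V_ov.
V_ov = 2.63 − 0.56 = 2.07 V.

V_DS,sat = 2.07 V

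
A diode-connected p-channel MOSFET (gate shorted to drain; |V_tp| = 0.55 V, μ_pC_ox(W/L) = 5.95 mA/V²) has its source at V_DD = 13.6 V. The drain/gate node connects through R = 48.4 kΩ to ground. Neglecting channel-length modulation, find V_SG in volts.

With gate tied to drain, V_SG = V_SD ≥ V_SG − |V_tp|, so the device is in saturation.
KCL at the drain: ½ k_p (V_SG − |V_tp|)² = (V_DD − V_SG)/R.
Let x = V_SG − 0.55. Then 144 x² + x − 13.05 = 0, giving x = 0.298 V (positive root), so V_SG = 0.848 V.
I_D = (V_DD − V_SG)/R = (13.6 − 0.848) / 48.4 = 0.263 mA.

V_SG = 0.848 V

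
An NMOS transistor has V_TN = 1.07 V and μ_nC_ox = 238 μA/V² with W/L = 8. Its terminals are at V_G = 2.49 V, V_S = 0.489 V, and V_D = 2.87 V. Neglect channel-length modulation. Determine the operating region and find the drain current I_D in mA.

V_GS = V_G − V_S = 2.49 − 0.489 = 2 V; V_DS = V_D − V_S = 2.87 − 0.489 = 2.38 V.
k_n = μ_nC_ox · (W/L) = 1.904 mA/V².
V_ov = V_GS − V_TN = 2 − 1.07 = 0.931 V.
Since V_DS = 2.38 V ≥ V_ov = 0.931 V, the device is in saturation.
I_D = ½ k_n V_ov² = 0.5 × 1.904 × 0.931² = 0.825 mA.

Saturation; I_D = 0.825 mA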